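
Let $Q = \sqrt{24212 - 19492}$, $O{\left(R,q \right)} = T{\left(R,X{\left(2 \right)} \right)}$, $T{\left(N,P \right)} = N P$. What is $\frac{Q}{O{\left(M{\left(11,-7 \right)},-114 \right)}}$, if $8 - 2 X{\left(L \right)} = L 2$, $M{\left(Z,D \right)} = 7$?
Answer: $\frac{2 \sqrt{295}}{7} \approx 4.9073$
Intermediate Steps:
$X{\left(L \right)} = 4 - L$ ($X{\left(L \right)} = 4 - \frac{L 2}{2} = 4 - \frac{2 L}{2} = 4 - L$)
$O{\left(R,q \right)} = 2 R$ ($O{\left(R,q \right)} = R \left(4 - 2\right) = R 2 = 2 R$)
$Q = 4 \sqrt{295}$ ($Q = \sqrt{4720} = 4 \sqrt{295} \approx 68.702$)
$\frac{Q}{O{\left(M{\left(11,-7 \right)},-114 \right)}} = \frac{4 \sqrt{295}}{2 \cdot 7} = \frac{4 \sqrt{295}}{14} = 4 \sqrt{295} \cdot \frac{1}{14} = \frac{2 \sqrt{295}}{7}$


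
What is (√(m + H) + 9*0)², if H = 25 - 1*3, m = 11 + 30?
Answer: 63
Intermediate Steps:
m = 41
H = 22 (H = 25 - 3 = 22)
(√(m + H) + 9*0)² = (√(41 + 22) + 9*0)² = (√63 + 0)² = (3*√7 + 0)² = (3*√7)² = 63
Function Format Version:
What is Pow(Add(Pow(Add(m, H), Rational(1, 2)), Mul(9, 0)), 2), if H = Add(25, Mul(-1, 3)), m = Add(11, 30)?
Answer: 63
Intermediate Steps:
m = 41
H = 22 (H = Add(25, -3) = 22)
Pow(Add(Pow(Add(m, H), Rational(1, 2)), Mul(9, 0)), 2) = Pow(Add(Pow(Add(41, 22), Rational(1, 2)), Mul(9, 0)), 2) = Pow(Add(Pow(63, Rational(1, 2)), 0), 2) = Pow(Add(Mul(3, Pow(7, Rational(1, 2))), 0), 2) = Pow(Mul(3, Pow(7, Rational(1, 2))), 2) = 63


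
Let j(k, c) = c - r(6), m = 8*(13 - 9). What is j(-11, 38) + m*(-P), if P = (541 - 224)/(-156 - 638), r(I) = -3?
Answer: 21349/397 ≈ 53.776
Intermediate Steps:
m = 32 (m = 8*4 = 32)
P = -317/794 (P = 317/(-794) = 317*(-1/794) = -317/794 ≈ -0.39924)
j(k, c) = 3 + c (j(k, c) = c - 1*(-3) = c + 3 = 3 + c)
j(-11, 38) + m*(-P) = (3 + 38) + 32*(-1*(-317/794)) = 41 + 32*(317/794) = 41 + 5072/397 = 21349/397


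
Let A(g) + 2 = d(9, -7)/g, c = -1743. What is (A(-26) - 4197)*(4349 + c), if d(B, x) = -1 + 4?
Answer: -142257631/13 ≈ -1.0943e+7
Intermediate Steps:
d(B, x) = 3
A(g) = -2 + 3/g
(A(-26) - 4197)*(4349 + c) = ((-2 + 3/(-26)) - 4197)*(4349 - 1743) = ((-2 + 3*(-1/26)) - 4197)*2606 = ((-2 - 3/26) - 4197)*2606 = (-55/26 - 4197)*2606 = -109177/26*2606 = -142257631/13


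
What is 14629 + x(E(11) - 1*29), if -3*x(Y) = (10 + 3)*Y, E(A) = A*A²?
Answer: 8987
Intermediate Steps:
E(A) = A³
x(Y) = -13*Y/3 (x(Y) = -(10 + 3)*Y/3 = -13*Y/3)
14629 + x(E(11) - 1*29) = 14629 - 13*(11³ - 1*29)/3 = 14629 - 13*(1331 - 29)/3 = 14629 - 13/3*1302 = 14629 - 5642 = 8987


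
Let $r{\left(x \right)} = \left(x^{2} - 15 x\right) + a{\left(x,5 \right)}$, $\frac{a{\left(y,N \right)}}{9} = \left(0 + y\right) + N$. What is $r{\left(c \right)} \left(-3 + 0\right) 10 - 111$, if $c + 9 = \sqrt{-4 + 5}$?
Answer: $-4821$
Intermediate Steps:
$a{\left(y,N \right)} = 9 N + 9 y$ ($a{\left(y,N \right)} = 9 \left(\left(0 + y\right) + N\right) = 9 \left(y + N\right) = 9 \left(N + y\right) = 9 N + 9 y$)
$c = -8$ ($c = -9 + \sqrt{-4 + 5} = -9 + \sqrt{1} = -9 + 1 = -8$)
$r{\left(x \right)} = 45 + x^{2} - 6 x$ ($r{\left(x \right)} = \left(x^{2} - 15 x\right) + \left(9 \cdot 5 + 9 x\right) = \left(x^{2} - 15 x\right) + \left(45 + 9 x\right) = 45 + x^{2} - 6 x$)
$r{\left(c \right)} \left(-3 + 0\right) 10 - 111 = \left(45 + \left(-8\right)^{2} - -48\right) \left(-3 + 0\right) 10 - 111 = \left(45 + 64 + 48\right) \left(\left(-3\right) 10\right) - 111 = 157 \left(-30\right) - 111 = -4710 - 111 = -4821$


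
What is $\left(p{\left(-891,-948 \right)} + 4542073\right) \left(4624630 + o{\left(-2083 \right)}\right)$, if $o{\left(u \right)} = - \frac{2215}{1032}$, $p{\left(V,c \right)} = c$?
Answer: $\frac{21673045583238125}{1032} \approx 2.1001 \cdot 10^{13}$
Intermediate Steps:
$o{\left(u \right)} = - \frac{2215}{1032}$ ($o{\left(u \right)} = \left(-2215\right) \frac{1}{1032} = - \frac{2215}{1032}$)
$\left(p{\left(-891,-948 \right)} + 4542073\right) \left(4624630 + o{\left(-2083 \right)}\right) = \left(-948 + 4542073\right) \left(4624630 - \frac{2215}{1032}\right) = 4541125 \cdot \frac{4772615945}{1032} = \frac{21673045583238125}{1032}$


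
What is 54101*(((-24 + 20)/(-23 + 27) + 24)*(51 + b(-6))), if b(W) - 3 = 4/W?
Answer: 199091680/3 ≈ 6.6364e+7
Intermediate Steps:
b(W) = 3 + 4/W
54101*(((-24 + 20)/(-23 + 27) + 24)*(51 + b(-6))) = 54101*(((-24 + 20)/(-23 + 27) + 24)*(51 + (3 + 4/(-6)))) = 54101*((-4/4 + 24)*(51 + (3 + 4*(-1/6)))) = 54101*((-4*1/4 + 24)*(51 + (3 - 2/3))) = 54101*((-1 + 24)*(51 + 7/3)) = 54101*(23*(160/3)) = 54101*(3680/3) = 199091680/3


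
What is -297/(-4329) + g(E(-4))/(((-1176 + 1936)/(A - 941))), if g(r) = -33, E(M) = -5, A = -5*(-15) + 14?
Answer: 3387219/91390 ≈ 37.063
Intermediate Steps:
A = 89 (A = 75 + 14 = 89)
-297/(-4329) + g(E(-4))/(((-1176 + 1936)/(A - 941))) = -297/(-4329) - 33*(89 - 941)/(-1176 + 1936) = -297*(-1/4329) - 33/(760/(-852)) = 33/481 - 33/(760*(-1/852)) = 33/481 - 33/(-190/213) = 33/481 - 33*(-213/190) = 33/481 + 7029/190 = 3387219/91390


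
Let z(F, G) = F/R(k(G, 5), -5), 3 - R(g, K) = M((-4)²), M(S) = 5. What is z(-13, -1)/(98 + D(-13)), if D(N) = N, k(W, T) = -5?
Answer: 13/170 ≈ 0.076471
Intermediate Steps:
R(g, K) = -2 (R(g, K) = 3 - 1*5 = 3 - 5 = -2)
z(F, G) = -F/2 (z(F, G) = F/(-2) = F*(-½) = -F/2)
z(-13, -1)/(98 + D(-13)) = (-½*(-13))/(98 - 13) = (13/2)/85 = (13/2)*(1/85) = 13/170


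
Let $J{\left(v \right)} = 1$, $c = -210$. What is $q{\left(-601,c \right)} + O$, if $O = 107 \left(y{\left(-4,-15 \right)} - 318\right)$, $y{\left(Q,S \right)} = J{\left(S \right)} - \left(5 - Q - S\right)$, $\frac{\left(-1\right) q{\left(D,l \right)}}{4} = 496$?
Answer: $-38471$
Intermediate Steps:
$q{\left(D,l \right)} = -1984$ ($q{\left(D,l \right)} = \left(-4\right) 496 = -1984$)
$y{\left(Q,S \right)} = -4 + Q + S$ ($y{\left(Q,S \right)} = 1 - \left(5 - Q - S\right) = 1 + \left(-5 + Q + S\right) = -4 + Q + S$)
$O = -36487$ ($O = 107 \left(\left(-4 - 4 - 15\right) - 318\right) = 107 \left(-23 - 318\right) = 107 \left(-341\right) = -36487$)
$q{\left(-601,c \right)} + O = -1984 - 36487 = -38471$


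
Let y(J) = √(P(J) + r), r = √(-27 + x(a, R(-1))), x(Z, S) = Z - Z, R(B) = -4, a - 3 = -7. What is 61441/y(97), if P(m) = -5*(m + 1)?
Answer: 61441/√(-490 + 3*I*√3) ≈ 14.716 - 2775.5*I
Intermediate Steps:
a = -4 (a = 3 - 7 = -4)
x(Z, S) = 0
P(m) = -5 - 5*m (P(m) = -5*(1 + m) = -5 - 5*m)
r = 3*I*√3 (r = √(-27 + 0) = √(-27) = 3*I*√3 ≈ 5.1962*I)
y(J) = √(-5 - 5*J + 3*I*√3) (y(J) = √((-5 - 5*J) + 3*I*√3) = √(-5 - 5*J + 3*I*√3))
61441/y(97) = 61441/(√(-5 - 5*97 + 3*I*√3)) = 61441/(√(-5 - 485 + 3*I*√3)) = 61441/(√(-490 + 3*I*√3)) = 61441/√(-490 + 3*I*√3)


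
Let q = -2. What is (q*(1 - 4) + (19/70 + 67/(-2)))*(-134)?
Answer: 127702/35 ≈ 3648.6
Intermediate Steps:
(q*(1 - 4) + (19/70 + 67/(-2)))*(-134) = (-2*(1 - 4) + (19/70 + 67/(-2)))*(-134) = (-2*(-3) + (19*(1/70) + 67*(-½)))*(-134) = (6 + (19/70 - 67/2))*(-134) = (6 - 1163/35)*(-134) = -953/35*(-134) = 127702/35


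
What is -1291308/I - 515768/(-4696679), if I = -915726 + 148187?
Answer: 6460731221084/3604884302981 ≈ 1.7922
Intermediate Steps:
I = -767539
-1291308/I - 515768/(-4696679) = -1291308/(-767539) - 515768/(-4696679) = -1291308*(-1/767539) - 515768*(-1/4696679) = 1291308/767539 + 515768/4696679 = 6460731221084/3604884302981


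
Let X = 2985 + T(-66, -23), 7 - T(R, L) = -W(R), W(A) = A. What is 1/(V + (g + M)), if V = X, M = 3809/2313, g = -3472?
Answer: -2313/1259089 ≈ -0.0018370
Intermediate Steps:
T(R, L) = 7 + R (T(R, L) = 7 - (-1)*R = 7 + R)
M = 3809/2313 (M = 3809*(1/2313) = 3809/2313 ≈ 1.6468)
X = 2926 (X = 2985 + (7 - 66) = 2985 - 59 = 2926)
V = 2926
1/(V + (g + M)) = 1/(2926 + (-3472 + 3809/2313)) = 1/(2926 - 8026927/2313) = 1/(-1259089/2313) = -2313/1259089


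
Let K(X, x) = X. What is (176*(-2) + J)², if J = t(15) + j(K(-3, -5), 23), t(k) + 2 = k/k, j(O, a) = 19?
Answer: 111556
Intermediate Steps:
t(k) = -1 (t(k) = -2 + k/k = -2 + 1 = -1)
J = 18 (J = -1 + 19 = 18)
(176*(-2) + J)² = (176*(-2) + 18)² = (-352 + 18)² = (-334)² = 111556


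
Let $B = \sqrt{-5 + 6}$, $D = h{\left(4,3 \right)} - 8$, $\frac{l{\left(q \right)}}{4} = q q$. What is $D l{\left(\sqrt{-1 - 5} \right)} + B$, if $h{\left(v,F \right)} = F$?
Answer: $121$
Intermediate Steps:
$l{\left(q \right)} = 4 q^{2}$ ($l{\left(q \right)} = 4 q q = 4 q^{2}$)
$D = -5$ ($D = 3 - 8 = -5$)
$B = 1$ ($B = \sqrt{1} = 1$)
$D l{\left(\sqrt{-1 - 5} \right)} + B = - 5 \cdot 4 \left(\sqrt{-1 - 5}\right)^{2} + 1 = - 5 \cdot 4 \left(\sqrt{-6}\right)^{2} + 1 = - 5 \cdot 4 \left(i \sqrt{6}\right)^{2} + 1 = - 5 \cdot 4 \left(-6\right) + 1 = \left(-5\right) \left(-24\right) + 1 = 120 + 1 = 121$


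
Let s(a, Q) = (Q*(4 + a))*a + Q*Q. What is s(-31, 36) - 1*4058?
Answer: 27370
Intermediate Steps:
s(a, Q) = Q**2 + Q*a*(4 + a) (s(a, Q) = Q*a*(4 + a) + Q**2 = Q**2 + Q*a*(4 + a))
s(-31, 36) - 1*4058 = 36*(36 + (-31)**2 + 4*(-31)) - 1*4058 = 36*(36 + 961 - 124) - 4058 = 36*873 - 4058 = 31428 - 4058 = 27370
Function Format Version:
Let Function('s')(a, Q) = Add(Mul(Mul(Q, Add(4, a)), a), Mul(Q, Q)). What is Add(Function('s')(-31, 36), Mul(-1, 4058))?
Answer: 27370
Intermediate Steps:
Function('s')(a, Q) = Add(Pow(Q, 2), Mul(Q, a, Add(4, a))) (Function('s')(a, Q) = Add(Mul(Q, a, Add(4, a)), Pow(Q, 2)) = Add(Pow(Q, 2), Mul(Q, a, Add(4, a))))
Add(Function('s')(-31, 36), Mul(-1, 4058)) = Add(Mul(36, Add(36, Pow(-31, 2), Mul(4, -31))), Mul(-1, 4058)) = Add(Mul(36, Add(36, 961, -124)), -4058) = Add(Mul(36, 873), -4058) = Add(31428, -4058) = 27370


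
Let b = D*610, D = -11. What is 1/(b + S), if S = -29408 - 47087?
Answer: -1/83205 ≈ -1.2019e-5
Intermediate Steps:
b = -6710 (b = -11*610 = -6710)
S = -76495
1/(b + S) = 1/(-6710 - 76495) = 1/(-83205) = -1/83205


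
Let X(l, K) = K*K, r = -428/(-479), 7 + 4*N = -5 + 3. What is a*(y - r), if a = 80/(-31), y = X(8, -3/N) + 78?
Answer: -877600/4311 ≈ -203.57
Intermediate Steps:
N = -9/4 (N = -7/4 + (-5 + 3)/4 = -7/4 + (¼)*(-2) = -7/4 - ½ = -9/4 ≈ -2.2500)
r = 428/479 (r = -428*(-1/479) = 428/479 ≈ 0.89353)
X(l, K) = K²
y = 718/9 (y = (-3/(-9/4))² + 78 = (-3*(-4/9))² + 78 = (4/3)² + 78 = 16/9 + 78 = 718/9 ≈ 79.778)
a = -80/31 (a = 80*(-1/31) = -80/31 ≈ -2.5806)
a*(y - r) = -80*(718/9 - 1*428/479)/31 = -80*(718/9 - 428/479)/31 = -80/31*340070/4311 = -877600/4311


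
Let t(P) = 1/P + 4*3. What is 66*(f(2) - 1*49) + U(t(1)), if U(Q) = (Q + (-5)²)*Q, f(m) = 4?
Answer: -2476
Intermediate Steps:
t(P) = 12 + 1/P (t(P) = 1/P + 12 = 12 + 1/P)
U(Q) = Q*(25 + Q) (U(Q) = (Q + 25)*Q = (25 + Q)*Q = Q*(25 + Q))
66*(f(2) - 1*49) + U(t(1)) = 66*(4 - 1*49) + (12 + 1/1)*(25 + (12 + 1/1)) = 66*(4 - 49) + (12 + 1)*(25 + (12 + 1)) = 66*(-45) + 13*(25 + 13) = -2970 + 13*38 = -2970 + 494 = -2476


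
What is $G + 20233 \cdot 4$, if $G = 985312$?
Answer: $1066244$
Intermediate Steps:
$G + 20233 \cdot 4 = 985312 + 20233 \cdot 4 = 985312 + 80932 = 1066244$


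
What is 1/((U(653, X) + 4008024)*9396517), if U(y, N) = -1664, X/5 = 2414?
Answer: 1/37645829848120 ≈ 2.6563e-14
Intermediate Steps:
X = 12070 (X = 5*2414 = 12070)
1/((U(653, X) + 4008024)*9396517) = 1/((-1664 + 4008024)*9396517) = (1/9396517)/4006360 = (1/4006360)*(1/9396517) = 1/37645829848120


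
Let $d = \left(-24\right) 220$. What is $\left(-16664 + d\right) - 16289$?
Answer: $-38233$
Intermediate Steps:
$d = -5280$
$\left(-16664 + d\right) - 16289 = \left(-16664 - 5280\right) - 16289 = -21944 - 16289 = -38233$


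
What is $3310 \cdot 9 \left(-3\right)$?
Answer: $-89370$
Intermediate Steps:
$3310 \cdot 9 \left(-3\right) = 3310 \left(-27\right) = -89370$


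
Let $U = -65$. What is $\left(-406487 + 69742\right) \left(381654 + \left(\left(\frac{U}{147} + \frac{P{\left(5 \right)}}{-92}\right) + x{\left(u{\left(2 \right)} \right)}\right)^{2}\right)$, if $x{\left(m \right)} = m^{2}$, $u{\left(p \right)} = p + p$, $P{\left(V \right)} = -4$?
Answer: $- \frac{1470070626074617510}{11431161} \approx -1.286 \cdot 10^{11}$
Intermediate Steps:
$u{\left(p \right)} = 2 p$
$\left(-406487 + 69742\right) \left(381654 + \left(\left(\frac{U}{147} + \frac{P{\left(5 \right)}}{-92}\right) + x{\left(u{\left(2 \right)} \right)}\right)^{2}\right) = \left(-406487 + 69742\right) \left(381654 + \left(\left(- \frac{65}{147} - \frac{4}{-92}\right) + \left(2 \cdot 2\right)^{2}\right)^{2}\right) = - 336745 \left(381654 + \left(\left(\left(-65\right) \frac{1}{147} - - \frac{1}{23}\right) + 4^{2}\right)^{2}\right) = - 336745 \left(381654 + \left(\left(- \frac{65}{147} + \frac{1}{23}\right) + 16\right)^{2}\right) = - 336745 \left(381654 + \left(- \frac{1348}{3381} + 16\right)^{2}\right) = - 336745 \left(381654 + \left(\frac{52748}{3381}\right)^{2}\right) = - 336745 \left(381654 + \frac{2782351504}{11431161}\right) = \left(-336745\right) \frac{4365530671798}{11431161} = - \frac{1470070626074617510}{11431161}$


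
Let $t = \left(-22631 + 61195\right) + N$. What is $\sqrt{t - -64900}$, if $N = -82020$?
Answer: $2 \sqrt{5361} \approx 146.44$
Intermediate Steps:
$t = -43456$ ($t = \left(-22631 + 61195\right) - 82020 = 38564 - 82020 = -43456$)
$\sqrt{t - -64900} = \sqrt{-43456 - -64900} = \sqrt{-43456 + 64900} = \sqrt{21444} = 2 \sqrt{5361}$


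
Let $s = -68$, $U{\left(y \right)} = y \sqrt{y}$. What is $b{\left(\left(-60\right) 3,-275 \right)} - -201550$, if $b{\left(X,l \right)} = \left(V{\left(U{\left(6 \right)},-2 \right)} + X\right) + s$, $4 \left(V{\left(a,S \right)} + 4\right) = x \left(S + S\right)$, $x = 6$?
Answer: $201292$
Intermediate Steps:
$U{\left(y \right)} = y^{\frac{3}{2}}$
$V{\left(a,S \right)} = -4 + 3 S$ ($V{\left(a,S \right)} = -4 + \frac{6 \left(S + S\right)}{4} = -4 + \frac{6 \cdot 2 S}{4} = -4 + \frac{12 S}{4} = -4 + 3 S$)
$b{\left(X,l \right)} = -78 + X$ ($b{\left(X,l \right)} = \left(\left(-4 + 3 \left(-2\right)\right) + X\right) - 68 = \left(\left(-4 - 6\right) + X\right) - 68 = \left(-10 + X\right) - 68 = -78 + X$)
$b{\left(\left(-60\right) 3,-275 \right)} - -201550 = \left(-78 - 180\right) - -201550 = \left(-78 - 180\right) + 201550 = -258 + 201550 = 201292$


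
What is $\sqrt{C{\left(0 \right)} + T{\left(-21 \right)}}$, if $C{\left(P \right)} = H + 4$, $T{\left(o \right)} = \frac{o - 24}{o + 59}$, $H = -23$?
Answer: $\frac{i \sqrt{29146}}{38} \approx 4.4927 i$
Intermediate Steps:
$T{\left(o \right)} = \frac{-24 + o}{59 + o}$
$C{\left(P \right)} = -19$ ($C{\left(P \right)} = -23 + 4 = -19$)
$\sqrt{C{\left(0 \right)} + T{\left(-21 \right)}} = \sqrt{-19 + \frac{-24 - 21}{59 - 21}} = \sqrt{-19 + \frac{1}{38} \left(-45\right)} = \sqrt{-19 - \frac{45}{38}} = \sqrt{- \frac{767}{38}} = \frac{i \sqrt{29146}}{38}$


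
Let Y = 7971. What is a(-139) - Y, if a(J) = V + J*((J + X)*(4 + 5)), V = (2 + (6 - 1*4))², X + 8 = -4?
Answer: 180946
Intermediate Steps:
X = -12 (X = -8 - 4 = -12)
V = 16 (V = (2 + (6 - 4))² = (2 + 2)² = 4² = 16)
a(J) = 16 + J*(-108 + 9*J) (a(J) = 16 + J*((J - 12)*(4 + 5)) = 16 + J*((-12 + J)*9) = 16 + J*(-108 + 9*J))
a(-139) - Y = (16 - 108*(-139) + 9*(-139)²) - 1*7971 = (16 + 15012 + 9*19321) - 7971 = (16 + 15012 + 173889) - 7971 = 188917 - 7971 = 180946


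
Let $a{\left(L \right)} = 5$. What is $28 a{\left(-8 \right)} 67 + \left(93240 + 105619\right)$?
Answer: $208239$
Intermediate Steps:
$28 a{\left(-8 \right)} 67 + \left(93240 + 105619\right) = 28 \cdot 5 \cdot 67 + \left(93240 + 105619\right) = 140 \cdot 67 + 198859 = 9380 + 198859 = 208239$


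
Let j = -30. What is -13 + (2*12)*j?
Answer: -733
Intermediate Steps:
-13 + (2*12)*j = -13 + (2*12)*(-30) = -13 + 24*(-30) = -13 - 720 = -733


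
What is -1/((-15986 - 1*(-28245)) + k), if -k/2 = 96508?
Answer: 1/180757 ≈ 5.5323e-6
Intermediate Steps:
k = -193016 (k = -2*96508 = -193016)
-1/((-15986 - 1*(-28245)) + k) = -1/((-15986 - 1*(-28245)) - 193016) = -1/((-15986 + 28245) - 193016) = -1/(12259 - 193016) = -1/(-180757) = -1*(-1/180757) = 1/180757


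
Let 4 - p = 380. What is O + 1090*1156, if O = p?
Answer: 1259664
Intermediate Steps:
p = -376 (p = 4 - 1*380 = 4 - 380 = -376)
O = -376
O + 1090*1156 = -376 + 1090*1156 = -376 + 1260040 = 1259664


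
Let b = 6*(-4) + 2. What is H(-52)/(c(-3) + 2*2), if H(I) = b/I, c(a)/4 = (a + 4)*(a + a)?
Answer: -11/520 ≈ -0.021154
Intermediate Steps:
c(a) = 8*a*(4 + a) (c(a) = 4*((a + 4)*(a + a)) = 4*((4 + a)*(2*a)) = 4*(2*a*(4 + a)) = 8*a*(4 + a))
b = -22 (b = -24 + 2 = -22)
H(I) = -22/I
H(-52)/(c(-3) + 2*2) = (-22/(-52))/(8*(-3)*(4 - 3) + 2*2) = (-22*(-1/52))/(8*(-3)*1 + 4) = (11/26)/(-24 + 4) = (11/26)/(-20) = -1/20*11/26 = -11/520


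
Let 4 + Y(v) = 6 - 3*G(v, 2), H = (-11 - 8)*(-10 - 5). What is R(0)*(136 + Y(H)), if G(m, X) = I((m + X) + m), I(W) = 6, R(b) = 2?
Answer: 240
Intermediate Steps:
H = 285 (H = -19*(-15) = 285)
G(m, X) = 6
Y(v) = -16 (Y(v) = -4 + (6 - 3*6) = -4 + (6 - 18) = -4 - 12 = -16)
R(0)*(136 + Y(H)) = 2*(136 - 16) = 2*120 = 240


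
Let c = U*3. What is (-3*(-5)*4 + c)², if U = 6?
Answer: 6084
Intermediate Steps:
c = 18 (c = 6*3 = 18)
(-3*(-5)*4 + c)² = (-3*(-5)*4 + 18)² = (15*4 + 18)² = (60 + 18)² = 78² = 6084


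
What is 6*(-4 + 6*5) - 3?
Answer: 153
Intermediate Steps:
6*(-4 + 6*5) - 3 = 6*(-4 + 30) - 3 = 6*26 - 3 = 156 - 3 = 153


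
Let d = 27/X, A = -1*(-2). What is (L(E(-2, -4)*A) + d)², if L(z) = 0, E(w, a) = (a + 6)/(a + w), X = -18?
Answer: 9/4 ≈ 2.2500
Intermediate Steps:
A = 2
E(w, a) = (6 + a)/(a + w)
d = -3/2 (d = 27/(-18) = 27*(-1/18) = -3/2 ≈ -1.5000)
(L(E(-2, -4)*A) + d)² = (0 - 3/2)² = (-3/2)² = 9/4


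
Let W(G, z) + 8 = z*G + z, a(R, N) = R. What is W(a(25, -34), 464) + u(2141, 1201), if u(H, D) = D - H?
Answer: 11116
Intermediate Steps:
W(G, z) = -8 + z + G*z (W(G, z) = -8 + (z*G + z) = -8 + (G*z + z) = -8 + (z + G*z) = -8 + z + G*z)
W(a(25, -34), 464) + u(2141, 1201) = (-8 + 464 + 25*464) + (1201 - 1*2141) = (-8 + 464 + 11600) + (1201 - 2141) = 12056 - 940 = 11116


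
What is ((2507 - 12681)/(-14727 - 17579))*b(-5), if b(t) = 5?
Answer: 25435/16153 ≈ 1.5746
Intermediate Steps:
((2507 - 12681)/(-14727 - 17579))*b(-5) = ((2507 - 12681)/(-14727 - 17579))*5 = -10174/(-32306)*5 = -10174*(-1/32306)*5 = (5087/16153)*5 = 25435/16153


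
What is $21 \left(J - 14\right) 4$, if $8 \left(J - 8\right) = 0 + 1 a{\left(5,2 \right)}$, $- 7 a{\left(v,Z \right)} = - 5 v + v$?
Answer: $-474$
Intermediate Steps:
$a{\left(v,Z \right)} = \frac{4 v}{7}$ ($a{\left(v,Z \right)} = - \frac{- 5 v + v}{7} = - \frac{\left(-4\right) v}{7} = \frac{4 v}{7}$)
$J = \frac{117}{14}$ ($J = 8 + \frac{0 + 1 \cdot \frac{4}{7} \cdot 5}{8} = 8 + \frac{0 + 1 \cdot \frac{20}{7}}{8} = 8 + \frac{0 + \frac{20}{7}}{8} = 8 + \frac{1}{8} \cdot \frac{20}{7} = 8 + \frac{5}{14} = \frac{117}{14} \approx 8.3571$)
$21 \left(J - 14\right) 4 = 21 \left(\frac{117}{14} - 14\right) 4 = 21 \left(- \frac{79}{14}\right) 4 = \left(- \frac{237}{2}\right) 4 = -474$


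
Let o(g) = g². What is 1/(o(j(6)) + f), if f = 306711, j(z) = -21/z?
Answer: 4/1226893 ≈ 3.2603e-6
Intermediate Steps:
1/(o(j(6)) + f) = 1/((-21/6)² + 306711) = 1/((-21*⅙)² + 306711) = 1/((-7/2)² + 306711) = 1/(49/4 + 306711) = 1/(1226893/4) = 4/1226893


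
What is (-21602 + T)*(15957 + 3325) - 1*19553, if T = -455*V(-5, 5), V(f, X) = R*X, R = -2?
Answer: -328816217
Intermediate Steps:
V(f, X) = -2*X
T = 4550 (T = -(-910)*5 = -455*(-10) = 4550)
(-21602 + T)*(15957 + 3325) - 1*19553 = (-21602 + 4550)*(15957 + 3325) - 1*19553 = -17052*19282 - 19553 = -328796664 - 19553 = -328816217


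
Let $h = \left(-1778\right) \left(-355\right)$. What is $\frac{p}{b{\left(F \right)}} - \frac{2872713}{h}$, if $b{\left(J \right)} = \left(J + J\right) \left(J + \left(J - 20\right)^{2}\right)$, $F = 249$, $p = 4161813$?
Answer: $- \frac{2425066758053}{552072858260} \approx -4.3927$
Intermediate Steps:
$h = 631190$
$b{\left(J \right)} = 2 J \left(J + \left(-20 + J\right)^{2}\right)$
$\frac{p}{b{\left(F \right)}} - \frac{2872713}{h} = \frac{4161813}{2 \cdot 249 \left(249 + \left(-20 + 249\right)^{2}\right)} - \frac{2872713}{631190} = \frac{4161813}{2 \cdot 249 \left(249 + 229^{2}\right)} - \frac{2872713}{631190} = \frac{4161813}{2 \cdot 249 \left(249 + 52441\right)} - \frac{2872713}{631190} = \frac{4161813}{2 \cdot 249 \cdot 52690} - \frac{2872713}{631190} = \frac{4161813}{26239620} - \frac{2872713}{631190} = 4161813 \cdot \frac{1}{26239620} - \frac{2872713}{631190} = \frac{1387271}{8746540} - \frac{2872713}{631190} = - \frac{2425066758053}{552072858260}$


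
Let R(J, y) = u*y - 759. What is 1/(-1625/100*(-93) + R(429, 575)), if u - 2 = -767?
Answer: -4/1756491 ≈ -2.2773e-6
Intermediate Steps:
u = -765 (u = 2 - 767 = -765)
R(J, y) = -759 - 765*y (R(J, y) = -765*y - 759 = -759 - 765*y)
1/(-1625/100*(-93) + R(429, 575)) = 1/(-1625/100*(-93) + (-759 - 765*575)) = 1/(-1625/100*(-93) + (-759 - 439875)) = 1/(-65*1/4*(-93) - 440634) = 1/(-65/4*(-93) - 440634) = 1/(6045/4 - 440634) = 1/(-1756491/4) = -4/1756491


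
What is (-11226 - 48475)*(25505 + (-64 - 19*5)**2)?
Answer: -3031974986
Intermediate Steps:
(-11226 - 48475)*(25505 + (-64 - 19*5)**2) = -59701*(25505 + (-64 - 95)**2) = -59701*(25505 + (-159)**2) = -59701*(25505 + 25281) = -59701*50786 = -3031974986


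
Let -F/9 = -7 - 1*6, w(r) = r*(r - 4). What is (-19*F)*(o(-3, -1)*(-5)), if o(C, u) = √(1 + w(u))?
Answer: 11115*√6 ≈ 27226.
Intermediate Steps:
w(r) = r*(-4 + r)
F = 117 (F = -9*(-7 - 1*6) = -9*(-7 - 6) = -9*(-13) = 117)
o(C, u) = √(1 + u*(-4 + u))
(-19*F)*(o(-3, -1)*(-5)) = (-19*117)*(√(1 - (-4 - 1))*(-5)) = -2223*√(1 - 1*(-5))*(-5) = -2223*√(1 + 5)*(-5) = -2223*√6*(-5) = -(-11115)*√6 = 11115*√6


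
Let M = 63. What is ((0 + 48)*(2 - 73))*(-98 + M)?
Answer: 119280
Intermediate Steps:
((0 + 48)*(2 - 73))*(-98 + M) = ((0 + 48)*(2 - 73))*(-98 + 63) = (48*(-71))*(-35) = -3408*(-35) = 119280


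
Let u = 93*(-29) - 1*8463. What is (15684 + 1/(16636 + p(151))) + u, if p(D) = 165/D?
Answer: 11365197475/2512201 ≈ 4524.0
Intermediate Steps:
u = -11160 (u = -2697 - 8463 = -11160)
(15684 + 1/(16636 + p(151))) + u = (15684 + 1/(16636 + 165/151)) - 11160 = (15684 + 1/(2512201/151)) - 11160 = (15684 + 151/2512201) - 11160 = 39401360635/2512201 - 11160 = 11365197475/2512201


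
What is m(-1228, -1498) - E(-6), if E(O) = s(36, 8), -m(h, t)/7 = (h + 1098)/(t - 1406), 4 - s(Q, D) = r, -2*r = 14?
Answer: -16427/1452 ≈ -11.313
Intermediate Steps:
r = -7 (r = -½*14 = -7)
s(Q, D) = 11 (s(Q, D) = 4 - 1*(-7) = 4 + 7 = 11)
m(h, t) = -7*(1098 + h)/(-1406 + t) (m(h, t) = -7*(h + 1098)/(t - 1406) = -7*(1098 + h)/(-1406 + t))
E(O) = 11
m(-1228, -1498) - E(-6) = 7*(-1098 - 1*(-1228))/(-1406 - 1498) - 1*11 = 7*(-1098 + 1228)/(-2904) - 11 = 7*(-1/2904)*130 - 11 = -455/1452 - 11 = -16427/1452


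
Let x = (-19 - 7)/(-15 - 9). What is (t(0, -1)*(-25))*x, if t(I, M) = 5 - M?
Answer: -325/2 ≈ -162.50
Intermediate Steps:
x = 13/12 (x = -26/(-24) = -26*(-1/24) = 13/12 ≈ 1.0833)
(t(0, -1)*(-25))*x = ((5 - 1*(-1))*(-25))*(13/12) = ((5 + 1)*(-25))*(13/12) = (6*(-25))*(13/12) = -150*13/12 = -325/2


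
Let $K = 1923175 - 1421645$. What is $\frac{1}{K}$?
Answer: $\frac{1}{501530} \approx 1.9939 \cdot 10^{-6}$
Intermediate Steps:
$K = 501530$
$\frac{1}{K} = \frac{1}{501530}$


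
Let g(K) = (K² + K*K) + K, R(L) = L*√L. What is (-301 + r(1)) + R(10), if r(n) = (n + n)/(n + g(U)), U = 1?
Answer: -601/2 + 10*√10 ≈ -268.88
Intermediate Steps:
R(L) = L^(3/2)
g(K) = K + 2*K² (g(K) = (K² + K²) + K = 2*K² + K = K + 2*K²)
r(n) = 2*n/(3 + n) (r(n) = (n + n)/(n + 1*(1 + 2*1)) = (2*n)/(n + 1*(1 + 2)) = (2*n)/(n + 1*3) = (2*n)/(n + 3) = (2*n)/(3 + n) = 2*n/(3 + n))
(-301 + r(1)) + R(10) = (-301 + 2*1/(3 + 1)) + 10^(3/2) = (-301 + 2*1/4) + 10*√10 = (-301 + 2*1*(¼)) + 10*√10 = (-301 + ½) + 10*√10 = -601/2 + 10*√10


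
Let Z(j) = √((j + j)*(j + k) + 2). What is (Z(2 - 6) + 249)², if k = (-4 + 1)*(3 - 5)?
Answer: (249 + I*√14)² ≈ 61987.0 + 1863.3*I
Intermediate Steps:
k = 6 (k = -3*(-2) = 6)
Z(j) = √(2 + 2*j*(6 + j)) (Z(j) = √((j + j)*(j + 6) + 2) = √((2*j)*(6 + j) + 2) = √(2*j*(6 + j) + 2) = √(2 + 2*j*(6 + j)))
(Z(2 - 6) + 249)² = (√(2 + 2*(2 - 6)² + 12*(2 - 6)) + 249)² = (√(2 + 2*(-4)² + 12*(-4)) + 249)² = (√(2 + 2*16 - 48) + 249)² = (√(2 + 32 - 48) + 249)² = (√(-14) + 249)² = (I*√14 + 249)² = (249 + I*√14)²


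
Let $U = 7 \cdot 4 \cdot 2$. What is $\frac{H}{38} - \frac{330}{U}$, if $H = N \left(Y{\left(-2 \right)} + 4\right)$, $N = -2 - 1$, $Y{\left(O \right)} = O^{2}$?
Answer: $- \frac{3471}{532} \approx -6.5244$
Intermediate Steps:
$N = -3$
$H = -24$ ($H = - 3 \left(\left(-2\right)^{2} + 4\right) = - 3 \left(4 + 4\right) = \left(-3\right) 8 = -24$)
$U = 56$ ($U = 28 \cdot 2 = 56$)
$\frac{H}{38} - \frac{330}{U} = - \frac{24}{38} - \frac{330}{56} = \left(-24\right) \frac{1}{38} - \frac{165}{28} = - \frac{12}{19} - \frac{165}{28} = - \frac{3471}{532}$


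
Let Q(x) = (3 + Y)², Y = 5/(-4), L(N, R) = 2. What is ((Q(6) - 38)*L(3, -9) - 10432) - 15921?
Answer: -211383/8 ≈ -26423.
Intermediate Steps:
Y = -5/4 (Y = 5*(-¼) = -5/4 ≈ -1.2500)
Q(x) = 49/16 (Q(x) = (3 - 5/4)² = (7/4)² = 49/16)
((Q(6) - 38)*L(3, -9) - 10432) - 15921 = ((49/16 - 38)*2 - 10432) - 15921 = (-559/16*2 - 10432) - 15921 = (-559/8 - 10432) - 15921 = -84015/8 - 15921 = -211383/8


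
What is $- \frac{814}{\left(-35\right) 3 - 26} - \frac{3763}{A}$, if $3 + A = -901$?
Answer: $\frac{1228809}{118424} \approx 10.376$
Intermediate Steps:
$A = -904$ ($A = -3 - 901 = -904$)
$- \frac{814}{\left(-35\right) 3 - 26} - \frac{3763}{A} = - \frac{814}{\left(-35\right) 3 - 26} - \frac{3763}{-904} = - \frac{814}{-105 - 26} - - \frac{3763}{904} = - \frac{814}{-131} + \frac{3763}{904} = \left(-814\right) \left(- \frac{1}{131}\right) + \frac{3763}{904} = \frac{814}{131} + \frac{3763}{904} = \frac{1228809}{118424}$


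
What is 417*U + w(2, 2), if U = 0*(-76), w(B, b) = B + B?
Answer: 4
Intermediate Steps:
w(B, b) = 2*B
U = 0
417*U + w(2, 2) = 417*0 + 2*2 = 0 + 4 = 4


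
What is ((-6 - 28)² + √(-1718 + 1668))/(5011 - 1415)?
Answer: 289/899 + 5*I*√2/3596 ≈ 0.32147 + 0.0019664*I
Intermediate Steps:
((-6 - 28)² + √(-1718 + 1668))/(5011 - 1415) = ((-34)² + √(-50))/3596 = (1156 + 5*I*√2)*(1/3596) = 289/899 + 5*I*√2/3596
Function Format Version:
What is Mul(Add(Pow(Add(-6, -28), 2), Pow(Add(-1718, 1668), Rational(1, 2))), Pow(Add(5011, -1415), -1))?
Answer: Add(Rational(289, 899), Mul(Rational(5, 3596), I, Pow(2, Rational(1, 2)))) ≈ Add(0.32147, Mul(0.0019664, I))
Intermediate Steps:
Mul(Add(Pow(Add(-6, -28), 2), Pow(Add(-1718, 1668), Rational(1, 2))), Pow(Add(5011, -1415), -1)) = Mul(Add(Pow(-34, 2), Pow(-50, Rational(1, 2))), Pow(3596, -1)) = Mul(Add(1156, Mul(5, I, Pow(2, Rational(1, 2)))), Rational(1, 3596)) = Add(Rational(289, 899), Mul(Rational(5, 3596), I, Pow(2, Rational(1, 2))))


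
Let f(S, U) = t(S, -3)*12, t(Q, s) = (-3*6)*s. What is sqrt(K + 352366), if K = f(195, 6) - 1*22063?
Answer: sqrt(330951) ≈ 575.28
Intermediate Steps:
t(Q, s) = -18*s
f(S, U) = 648 (f(S, U) = -18*(-3)*12 = 54*12 = 648)
K = -21415 (K = 648 - 1*22063 = 648 - 22063 = -21415)
sqrt(K + 352366) = sqrt(-21415 + 352366) = sqrt(330951)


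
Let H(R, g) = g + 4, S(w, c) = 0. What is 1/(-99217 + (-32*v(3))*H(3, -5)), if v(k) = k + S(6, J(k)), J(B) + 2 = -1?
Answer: -1/99121 ≈ -1.0089e-5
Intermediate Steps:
J(B) = -3 (J(B) = -2 - 1 = -3)
H(R, g) = 4 + g
v(k) = k (v(k) = k + 0 = k)
1/(-99217 + (-32*v(3))*H(3, -5)) = 1/(-99217 + (-32*3)*(4 - 5)) = 1/(-99217 - 96*(-1)) = 1/(-99217 + 96) = 1/(-99121) = -1/99121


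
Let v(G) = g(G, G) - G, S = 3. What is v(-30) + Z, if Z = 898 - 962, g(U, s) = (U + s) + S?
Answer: -91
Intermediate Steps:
g(U, s) = 3 + U + s (g(U, s) = (U + s) + 3 = 3 + U + s)
v(G) = 3 + G (v(G) = (3 + G + G) - G = (3 + 2*G) - G = 3 + G)
Z = -64
v(-30) + Z = (3 - 30) - 64 = -27 - 64 = -91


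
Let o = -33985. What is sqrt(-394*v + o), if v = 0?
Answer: I*sqrt(33985) ≈ 184.35*I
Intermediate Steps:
sqrt(-394*v + o) = sqrt(-394*0 - 33985) = sqrt(0 - 33985) = sqrt(-33985) = I*sqrt(33985)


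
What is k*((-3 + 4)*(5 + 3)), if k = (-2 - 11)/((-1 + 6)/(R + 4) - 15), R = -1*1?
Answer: 39/5 ≈ 7.8000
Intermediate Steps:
R = -1
k = 39/40 (k = (-2 - 11)/((-1 + 6)/(-1 + 4) - 15) = -13/(5/3 - 15) = -13/(-40/3) = -13*(-3/40) = 39/40 ≈ 0.97500)
k*((-3 + 4)*(5 + 3)) = 39*((-3 + 4)*(5 + 3))/40 = 39*(1*8)/40 = (39/40)*8 = 39/5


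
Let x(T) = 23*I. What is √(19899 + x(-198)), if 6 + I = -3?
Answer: 6*√547 ≈ 140.33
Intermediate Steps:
I = -9 (I = -6 - 3 = -9)
x(T) = -207 (x(T) = 23*(-9) = -207)
√(19899 + x(-198)) = √(19899 - 207) = √19692 = 6*√547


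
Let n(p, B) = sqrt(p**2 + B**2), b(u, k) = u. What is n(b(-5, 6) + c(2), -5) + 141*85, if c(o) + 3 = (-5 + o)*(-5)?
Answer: 11985 + sqrt(74) ≈ 11994.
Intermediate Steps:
c(o) = 22 - 5*o (c(o) = -3 + (-5 + o)*(-5) = -3 + (25 - 5*o) = 22 - 5*o)
n(p, B) = sqrt(B**2 + p**2)
n(b(-5, 6) + c(2), -5) + 141*85 = sqrt((-5)**2 + (-5 + (22 - 5*2))**2) + 141*85 = sqrt(25 + (-5 + (22 - 10))**2) + 11985 = sqrt(25 + (-5 + 12)**2) + 11985 = sqrt(25 + 7**2) + 11985 = sqrt(25 + 49) + 11985 = sqrt(74) + 11985 = 11985 + sqrt(74)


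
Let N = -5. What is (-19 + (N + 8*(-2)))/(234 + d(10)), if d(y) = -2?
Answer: -5/29 ≈ -0.17241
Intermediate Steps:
(-19 + (N + 8*(-2)))/(234 + d(10)) = (-19 + (-5 + 8*(-2)))/(234 - 2) = (-19 + (-5 - 16))/232 = (-19 - 21)*(1/232) = -40*1/232 = -5/29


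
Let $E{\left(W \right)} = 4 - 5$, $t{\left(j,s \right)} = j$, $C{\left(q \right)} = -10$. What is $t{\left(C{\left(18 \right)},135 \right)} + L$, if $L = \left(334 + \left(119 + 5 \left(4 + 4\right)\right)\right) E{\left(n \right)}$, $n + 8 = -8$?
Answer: $-503$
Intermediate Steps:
$n = -16$ ($n = -8 - 8 = -16$)
$E{\left(W \right)} = -1$ ($E{\left(W \right)} = 4 - 5 = -1$)
$L = -493$ ($L = \left(334 + \left(119 + 5 \left(4 + 4\right)\right)\right) \left(-1\right) = \left(334 + \left(119 + 5 \cdot 8\right)\right) \left(-1\right) = \left(334 + \left(119 + 40\right)\right) \left(-1\right) = \left(334 + 159\right) \left(-1\right) = 493 \left(-1\right) = -493$)
$t{\left(C{\left(18 \right)},135 \right)} + L = -10 - 493 = -503$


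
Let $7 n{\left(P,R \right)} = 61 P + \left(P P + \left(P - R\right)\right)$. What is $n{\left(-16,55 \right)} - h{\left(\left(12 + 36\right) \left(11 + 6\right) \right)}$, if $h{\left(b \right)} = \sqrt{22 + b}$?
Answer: $-113 - \sqrt{838} \approx -141.95$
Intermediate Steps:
$n{\left(P,R \right)} = - \frac{R}{7} + \frac{P^{2}}{7} + \frac{62 P}{7}$ ($n{\left(P,R \right)} = \frac{61 P + \left(P P + \left(P - R\right)\right)}{7} = \frac{61 P + \left(P^{2} + \left(P - R\right)\right)}{7} = \frac{61 P + \left(P + P^{2} - R\right)}{7} = \frac{P^{2} - R + 62 P}{7} = - \frac{R}{7} + \frac{P^{2}}{7} + \frac{62 P}{7}$)
$n{\left(-16,55 \right)} - h{\left(\left(12 + 36\right) \left(11 + 6\right) \right)} = \left(\left(- \frac{1}{7}\right) 55 + \frac{\left(-16\right)^{2}}{7} + \frac{62}{7} \left(-16\right)\right) - \sqrt{22 + \left(12 + 36\right) \left(11 + 6\right)} = \left(- \frac{55}{7} + \frac{1}{7} \cdot 256 - \frac{992}{7}\right) - \sqrt{22 + 48 \cdot 17} = \left(- \frac{55}{7} + \frac{256}{7} - \frac{992}{7}\right) - \sqrt{22 + 816} = -113 - \sqrt{838}$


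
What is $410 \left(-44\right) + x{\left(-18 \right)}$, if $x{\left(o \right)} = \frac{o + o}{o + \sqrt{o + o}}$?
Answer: $- \frac{90191}{5} + \frac{3 i}{5} \approx -18038.0 + 0.6 i$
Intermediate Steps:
$x{\left(o \right)} = \frac{2 o}{o + \sqrt{2} \sqrt{o}}$ ($x{\left(o \right)} = \frac{2 o}{o + \sqrt{2 o}} = \frac{2 o}{o + \sqrt{2} \sqrt{o}}$)
$410 \left(-44\right) + x{\left(-18 \right)} = 410 \left(-44\right) + 2 \left(-18\right) \frac{1}{-18 + \sqrt{2} \sqrt{-18}} = -18040 + 2 \left(-18\right) \frac{1}{-18 + \sqrt{2} \cdot 3 i \sqrt{2}} = -18040 + 2 \left(-18\right) \frac{1}{-18 + 6 i} = -18040 + 2 \left(-18\right) \frac{-18 - 6 i}{360} = -18040 + \left(\frac{9}{5} + \frac{3 i}{5}\right) = - \frac{90191}{5} + \frac{3 i}{5}$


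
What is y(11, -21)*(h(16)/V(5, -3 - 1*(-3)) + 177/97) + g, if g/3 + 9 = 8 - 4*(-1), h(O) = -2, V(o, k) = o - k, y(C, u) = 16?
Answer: 15421/485 ≈ 31.796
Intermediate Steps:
g = 9 (g = -27 + 3*(8 - 4*(-1)) = -27 + 3*(8 + 4) = -27 + 3*12 = -27 + 36 = 9)
y(11, -21)*(h(16)/V(5, -3 - 1*(-3)) + 177/97) + g = 16*(-2/(5 - (-3 - 1*(-3))) + 177/97) + 9 = 16*(-2/(5 - (-3 + 3)) + 177*(1/97)) + 9 = 16*(-2/(5 - 1*0) + 177/97) + 9 = 16*(-2/(5 + 0) + 177/97) + 9 = 16*(-2/5 + 177/97) + 9 = 16*(-2*⅕ + 177/97) + 9 = 16*(-⅖ + 177/97) + 9 = 16*(691/485) + 9 = 11056/485 + 9 = 15421/485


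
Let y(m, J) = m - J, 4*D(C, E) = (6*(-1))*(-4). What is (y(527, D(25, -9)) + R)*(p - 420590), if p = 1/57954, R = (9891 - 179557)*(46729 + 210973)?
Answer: 355249691457744651483/19318 ≈ 1.8390e+16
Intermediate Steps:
R = -43723267532 (R = -169666*257702 = -43723267532)
D(C, E) = 6 (D(C, E) = ((6*(-1))*(-4))/4 = (-6*(-4))/4 = (¼)*24 = 6)
p = 1/57954 ≈ 1.7255e-5
(y(527, D(25, -9)) + R)*(p - 420590) = ((527 - 1*6) - 43723267532)*(1/57954 - 420590) = ((527 - 6) - 43723267532)*(-24374872859/57954) = (521 - 43723267532)*(-24374872859/57954) = -43723267011*(-24374872859/57954) = 355249691457744651483/19318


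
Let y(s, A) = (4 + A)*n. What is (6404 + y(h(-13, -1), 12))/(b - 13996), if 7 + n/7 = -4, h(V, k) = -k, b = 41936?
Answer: 1293/6985 ≈ 0.18511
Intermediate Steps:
n = -77 (n = -49 + 7*(-4) = -49 - 28 = -77)
y(s, A) = -308 - 77*A (y(s, A) = (4 + A)*(-77) = -308 - 77*A)
(6404 + y(h(-13, -1), 12))/(b - 13996) = (6404 + (-308 - 77*12))/(41936 - 13996) = (6404 + (-308 - 924))/27940 = (6404 - 1232)*(1/27940) = 5172*(1/27940) = 1293/6985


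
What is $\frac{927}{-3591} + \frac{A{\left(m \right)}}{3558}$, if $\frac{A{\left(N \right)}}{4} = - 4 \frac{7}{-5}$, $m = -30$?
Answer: $- \frac{297947}{1183035} \approx -0.25185$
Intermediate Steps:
$A{\left(N \right)} = \frac{112}{5}$ ($A{\left(N \right)} = 4 \left(- 4 \frac{7}{-5}\right) = 4 \left(- 4 \cdot 7 \left(- \frac{1}{5}\right)\right) = 4 \left(\left(-4\right) \left(- \frac{7}{5}\right)\right) = 4 \cdot \frac{28}{5} = \frac{112}{5}$)
$\frac{927}{-3591} + \frac{A{\left(m \right)}}{3558} = \frac{927}{-3591} + \frac{112}{5 \cdot 3558} = 927 \left(- \frac{1}{3591}\right) + \frac{112}{5} \cdot \frac{1}{3558} = - \frac{103}{399} + \frac{56}{8895} = - \frac{297947}{1183035}$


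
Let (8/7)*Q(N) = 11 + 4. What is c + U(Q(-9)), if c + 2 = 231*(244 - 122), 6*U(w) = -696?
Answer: 28064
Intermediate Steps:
Q(N) = 105/8 (Q(N) = 7*(11 + 4)/8 = (7/8)*15 = 105/8)
U(w) = -116 (U(w) = (⅙)*(-696) = -116)
c = 28180 (c = -2 + 231*(244 - 122) = -2 + 231*122 = -2 + 28182 = 28180)
c + U(Q(-9)) = 28180 - 116 = 28064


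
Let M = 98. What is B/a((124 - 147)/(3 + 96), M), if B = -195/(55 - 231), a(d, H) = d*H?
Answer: -1755/36064 ≈ -0.048663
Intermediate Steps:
a(d, H) = H*d
B = 195/176 (B = -195/(-176) = -1/176*(-195) = 195/176 ≈ 1.1080)
B/a((124 - 147)/(3 + 96), M) = 195/(176*((98*((124 - 147)/(3 + 96))))) = 195/(176*((98*(-23/99)))) = 195/(176*(-2254/99)) = (195/176)*(-99/2254) = -1755/36064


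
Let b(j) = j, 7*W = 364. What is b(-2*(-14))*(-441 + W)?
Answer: -10892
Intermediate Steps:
W = 52 (W = (1/7)*364 = 52)
b(-2*(-14))*(-441 + W) = (-2*(-14))*(-441 + 52) = 28*(-389) = -10892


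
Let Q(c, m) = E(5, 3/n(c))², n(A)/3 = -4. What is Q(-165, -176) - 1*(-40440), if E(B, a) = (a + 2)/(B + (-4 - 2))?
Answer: 647089/16 ≈ 40443.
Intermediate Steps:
n(A) = -12 (n(A) = 3*(-4) = -12)
E(B, a) = (2 + a)/(-6 + B) (E(B, a) = (2 + a)/(B - 6) = (2 + a)/(-6 + B))
Q(c, m) = 49/16 (Q(c, m) = ((2 + 3/(-12))/(-6 + 5))² = ((2 + 3*(-1/12))/(-1))² = (-(2 - ¼))² = (-1*7/4)² = (-7/4)² = 49/16)
Q(-165, -176) - 1*(-40440) = 49/16 - 1*(-40440) = 49/16 + 40440 = 647089/16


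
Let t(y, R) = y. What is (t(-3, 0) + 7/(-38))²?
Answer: 14641/1444 ≈ 10.139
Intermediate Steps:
(t(-3, 0) + 7/(-38))² = (-3 + 7/(-38))² = (-3 + 7*(-1/38))² = (-3 - 7/38)² = (-121/38)² = 14641/1444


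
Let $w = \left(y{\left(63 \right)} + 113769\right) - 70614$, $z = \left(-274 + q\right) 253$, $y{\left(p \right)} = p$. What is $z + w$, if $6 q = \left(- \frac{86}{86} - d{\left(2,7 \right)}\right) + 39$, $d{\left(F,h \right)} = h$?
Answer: $- \frac{148781}{6} \approx -24797.0$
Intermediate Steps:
$q = \frac{31}{6}$ ($q = \frac{\left(- \frac{86}{86} - 7\right) + 39}{6} = \frac{\left(\left(-86\right) \frac{1}{86} - 7\right) + 39}{6} = \frac{\left(-1 - 7\right) + 39}{6} = \frac{-8 + 39}{6} = \frac{1}{6} \cdot 31 = \frac{31}{6} \approx 5.1667$)
$z = - \frac{408089}{6}$ ($z = \left(-274 + \frac{31}{6}\right) 253 = \left(- \frac{1613}{6}\right) 253 = - \frac{408089}{6} \approx -68015.0$)
$w = 43218$ ($w = \left(63 + 113769\right) - 70614 = 113832 - 70614 = 43218$)
$z + w = - \frac{408089}{6} + 43218 = - \frac{148781}{6}$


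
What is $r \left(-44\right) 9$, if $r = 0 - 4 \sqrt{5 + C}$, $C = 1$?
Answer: $1584 \sqrt{6} \approx 3880.0$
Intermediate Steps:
$r = - 4 \sqrt{6}$ ($r = 0 - 4 \sqrt{5 + 1} = 0 - 4 \sqrt{6} = - 4 \sqrt{6} \approx -9.798$)
$r \left(-44\right) 9 = - 4 \sqrt{6} \left(-44\right) 9 = 176 \sqrt{6} \cdot 9 = 1584 \sqrt{6}$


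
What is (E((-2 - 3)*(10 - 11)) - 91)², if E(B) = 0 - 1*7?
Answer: 9604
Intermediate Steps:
E(B) = -7 (E(B) = 0 - 7 = -7)
(E((-2 - 3)*(10 - 11)) - 91)² = (-7 - 91)² = (-98)² = 9604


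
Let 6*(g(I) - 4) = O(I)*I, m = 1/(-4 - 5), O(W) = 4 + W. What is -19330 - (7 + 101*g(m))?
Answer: -9590591/486 ≈ -19734.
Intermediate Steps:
m = -1/9 (m = 1/(-9) = -1/9 ≈ -0.11111)
g(I) = 4 + I*(4 + I)/6 (g(I) = 4 + ((4 + I)*I)/6 = 4 + (I*(4 + I))/6 = 4 + I*(4 + I)/6)
-19330 - (7 + 101*g(m)) = -19330 - (7 + 101*(4 + (1/6)*(-1/9)*(4 - 1/9))) = -19330 - (7 + 101*(4 + (1/6)*(-1/9)*(35/9))) = -19330 - (7 + 101*(4 - 35/486)) = -19330 - (7 + 101*(1909/486)) = -19330 - (7 + 192809/486) = -19330 - 1*196211/486 = -19330 - 196211/486 = -9590591/486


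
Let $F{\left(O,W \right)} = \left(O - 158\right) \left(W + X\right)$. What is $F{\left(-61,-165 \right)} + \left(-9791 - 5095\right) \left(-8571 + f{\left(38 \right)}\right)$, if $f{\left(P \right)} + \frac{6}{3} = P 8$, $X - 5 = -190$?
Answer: $123168984$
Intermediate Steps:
$X = -185$ ($X = 5 - 190 = -185$)
$F{\left(O,W \right)} = \left(-185 + W\right) \left(-158 + O\right)$ ($F{\left(O,W \right)} = \left(O - 158\right) \left(W - 185\right) = \left(-158 + O\right) \left(-185 + W\right) = \left(-185 + W\right) \left(-158 + O\right)$)
$f{\left(P \right)} = -2 + 8 P$ ($f{\left(P \right)} = -2 + P 8 = -2 + 8 P$)
$F{\left(-61,-165 \right)} + \left(-9791 - 5095\right) \left(-8571 + f{\left(38 \right)}\right) = \left(29230 - -11285 - -26070 - -10065\right) + \left(-9791 - 5095\right) \left(-8571 + \left(-2 + 8 \cdot 38\right)\right) = \left(29230 + 11285 + 26070 + 10065\right) - 14886 \left(-8571 + \left(-2 + 304\right)\right) = 76650 - 14886 \left(-8571 + 302\right) = 76650 - -123092334 = 76650 + 123092334 = 123168984$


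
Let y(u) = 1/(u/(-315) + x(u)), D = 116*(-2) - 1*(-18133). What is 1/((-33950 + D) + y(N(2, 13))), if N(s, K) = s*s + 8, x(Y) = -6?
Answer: -634/10175171 ≈ -6.2309e-5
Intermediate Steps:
D = 17901 (D = -232 + 18133 = 17901)
N(s, K) = 8 + s² (N(s, K) = s² + 8 = 8 + s²)
y(u) = 1/(-6 - u/315) (y(u) = 1/(u/(-315) - 6) = 1/(u*(-1/315) - 6) = 1/(-u/315 - 6) = 1/(-6 - u/315))
1/((-33950 + D) + y(N(2, 13))) = 1/((-33950 + 17901) - 315/(1890 + (8 + 2²))) = 1/(-16049 - 315/(1890 + (8 + 4))) = 1/(-16049 - 315/(1890 + 12)) = 1/(-16049 - 315/1902) = 1/(-16049 - 315*1/1902) = 1/(-16049 - 105/634) = 1/(-10175171/634) = -634/10175171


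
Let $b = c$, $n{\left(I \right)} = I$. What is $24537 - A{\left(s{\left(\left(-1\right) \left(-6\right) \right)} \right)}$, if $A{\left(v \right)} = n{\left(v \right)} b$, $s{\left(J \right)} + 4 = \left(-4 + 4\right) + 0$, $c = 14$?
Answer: $24593$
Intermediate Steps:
$b = 14$
$s{\left(J \right)} = -4$ ($s{\left(J \right)} = -4 + \left(\left(-4 + 4\right) + 0\right) = -4 + \left(0 + 0\right) = -4 + 0 = -4$)
$A{\left(v \right)} = 14 v$ ($A{\left(v \right)} = v 14 = 14 v$)
$24537 - A{\left(s{\left(\left(-1\right) \left(-6\right) \right)} \right)} = 24537 - 14 \left(-4\right) = 24537 - -56 = 24537 + 56 = 24593$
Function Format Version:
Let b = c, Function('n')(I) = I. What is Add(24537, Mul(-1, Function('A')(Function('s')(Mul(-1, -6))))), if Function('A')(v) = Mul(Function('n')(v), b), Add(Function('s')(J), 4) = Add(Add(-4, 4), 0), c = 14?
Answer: 24593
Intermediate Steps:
b = 14
Function('s')(J) = -4 (Function('s')(J) = Add(-4, Add(Add(-4, 4), 0)) = Add(-4, Add(0, 0)) = Add(-4, 0) = -4)
Function('A')(v) = Mul(14, v) (Function('A')(v) = Mul(v, 14) = Mul(14, v))
Add(24537, Mul(-1, Function('A')(Function('s')(Mul(-1, -6))))) = Add(24537, Mul(-1, Mul(14, -4))) = Add(24537, Mul(-1, -56)) = Add(24537, 56) = 24593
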